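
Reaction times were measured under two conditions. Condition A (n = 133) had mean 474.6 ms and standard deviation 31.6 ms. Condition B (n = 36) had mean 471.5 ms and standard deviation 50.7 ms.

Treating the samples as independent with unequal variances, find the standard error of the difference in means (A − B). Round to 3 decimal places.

8.883

SE₁ = s₁/√n₁ = 31.6/√133 = 2.7401; SE₂ = 50.7/√36 = 8.4500.
Independent samples, unequal variances: SE_diff = √(SE₁² + SE₂²) = √(7.50814801 + 71.4025) = 8.8832.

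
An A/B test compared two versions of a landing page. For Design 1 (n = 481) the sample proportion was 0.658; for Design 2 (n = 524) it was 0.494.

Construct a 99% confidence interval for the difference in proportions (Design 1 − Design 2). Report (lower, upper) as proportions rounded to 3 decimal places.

SE₁ = √(p̂₁(1−p̂₁)/n₁) = √(0.6580·0.3420/481) = 0.02163; SE₂ = √(0.4940·0.5060/524) = 0.02184.
Independent samples: SE of the difference = √(SE₁² + SE₂²) = √(0.0004678569 + 0.0004769856) = 0.03074.
z* for 99% confidence is 2.576, so the margin of error is 2.576 × 0.03074 = 0.07919.
Point estimate p̂₁ − p̂₂ = 0.6580 − 0.4940 = 0.1640.
0.1640 ± 0.07919 → (0.085, 0.243).

(0.085, 0.243)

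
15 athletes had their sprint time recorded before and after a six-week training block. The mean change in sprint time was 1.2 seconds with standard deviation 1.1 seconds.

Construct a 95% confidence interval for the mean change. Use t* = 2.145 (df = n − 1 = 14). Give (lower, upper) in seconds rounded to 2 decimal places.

(0.59, 1.81)

This is a matched-pairs design, so SE = s_d/√n = 1.1/√15 = 0.2840.
Margin = 2.145 × 0.2840 = 0.6092; the interval is 1.2 ± 0.6092 = (0.59, 1.81).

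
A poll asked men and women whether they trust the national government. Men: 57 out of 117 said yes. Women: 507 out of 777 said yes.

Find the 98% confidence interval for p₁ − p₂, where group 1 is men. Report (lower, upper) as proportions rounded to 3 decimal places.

(-0.280, -0.051)

First, p̂₁ = 57/117 = 0.4872; p̂₂ = 507/777 = 0.6525.
The two standard errors are √(0.4872×0.5128/117) = 0.04621 and √(0.6525×0.3475/777) = 0.01708.
Because the samples are independent, SE_diff = √(0.04621² + 0.01708²) = 0.04927.
Using z* = 2.326 for 98%, ME = 2.326 × 0.04927 = 0.11460.
p̂₁ − p̂₂ = -0.1653; interval -0.1653 ± 0.11460 gives (-0.280, -0.051).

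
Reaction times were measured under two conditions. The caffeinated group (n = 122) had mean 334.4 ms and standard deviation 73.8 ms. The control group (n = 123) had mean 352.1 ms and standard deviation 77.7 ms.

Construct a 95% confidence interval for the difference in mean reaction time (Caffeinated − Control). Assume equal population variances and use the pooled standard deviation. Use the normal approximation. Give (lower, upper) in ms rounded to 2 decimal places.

Pooled variance s_p² = [121·73.8² + 122·77.7²] / (122+123−2) = 5743.0807, so s_p = 75.7831.
SE_diff = s_p·√(1/n₁ + 1/n₂) = 75.7831·√(1/122 + 1/123) = 9.6833.
z* = 1.960; margin = 1.960 × 9.6833 = 18.9793.
Difference = 334.4 − 352.1 = -17.7000.
-17.7000 ± 18.9793 → (-36.68, 1.28).

(-36.68, 1.28)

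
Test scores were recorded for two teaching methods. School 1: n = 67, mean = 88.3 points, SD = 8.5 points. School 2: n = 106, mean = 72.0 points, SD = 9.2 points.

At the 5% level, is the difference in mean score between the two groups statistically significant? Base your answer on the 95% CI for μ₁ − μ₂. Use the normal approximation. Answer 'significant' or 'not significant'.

significant

SE₁ = s₁/√n₁ = 8.5/√67 = 1.0384; SE₂ = 9.2/√106 = 0.8936.
Independent samples, unequal variances: SE_diff = √(SE₁² + SE₂²) = √(1.07827456 + 0.79852096) = 1.3700.
z* = 1.960, so margin of error = 1.960 × 1.3700 = 2.6852.
Difference in means = 88.3 − 72.0 = 16.3000.
16.3000 ± 2.6852 → (13.6148, 18.9852).
The interval (13.6148, 18.9852) does not contain 0, so the difference is significant.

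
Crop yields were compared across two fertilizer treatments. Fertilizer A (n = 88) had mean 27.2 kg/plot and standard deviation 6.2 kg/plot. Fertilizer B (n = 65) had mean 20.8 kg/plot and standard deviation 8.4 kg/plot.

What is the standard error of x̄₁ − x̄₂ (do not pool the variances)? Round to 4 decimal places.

SE₁ = s₁/√n₁ = 6.2/√88 = 0.6609; SE₂ = 8.4/√65 = 1.0419.
Independent samples, unequal variances: SE_diff = √(SE₁² + SE₂²) = √(0.43678881 + 1.08555561) = 1.2338.

1.2338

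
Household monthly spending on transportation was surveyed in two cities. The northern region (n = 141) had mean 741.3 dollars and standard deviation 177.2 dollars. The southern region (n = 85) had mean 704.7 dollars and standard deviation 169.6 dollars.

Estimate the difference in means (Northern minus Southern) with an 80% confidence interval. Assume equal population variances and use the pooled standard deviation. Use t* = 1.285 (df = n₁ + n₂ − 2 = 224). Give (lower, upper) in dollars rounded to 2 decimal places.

(5.83, 67.37)

s_p = √[((n₁−1)s₁² + (n₂−1)s₂²)/(n₁+n₂−2)] = √[(140·177.2² + 84·169.6²)/224] = 174.3888.
SE = 174.3888·√(1/141 + 1/85) = 23.9471.
With t* = 1.285, margin = 1.285 × 23.9471 = 30.7720.
x̄₁ − x̄₂ = 741.3 − 704.7 = 36.6000; interval 36.6000 ± 30.7720 = (5.83, 67.37).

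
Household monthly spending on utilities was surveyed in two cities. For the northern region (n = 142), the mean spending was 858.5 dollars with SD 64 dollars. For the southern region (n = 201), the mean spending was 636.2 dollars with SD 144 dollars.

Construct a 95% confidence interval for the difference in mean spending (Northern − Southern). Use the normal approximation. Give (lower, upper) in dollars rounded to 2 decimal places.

(199.78, 244.82)

SE₁ = s₁/√n₁ = 64/√142 = 5.3708; SE₂ = 144/√201 = 10.1570.
Independent samples, unequal variances: SE_diff = √(SE₁² + SE₂²) = √(28.84549264 + 103.164649) = 11.4896.
z* = 1.960, so margin of error = 1.960 × 11.4896 = 22.5196.
Difference in means = 858.5 − 636.2 = 222.3000.
222.3000 ± 22.5196 → (199.78, 244.82).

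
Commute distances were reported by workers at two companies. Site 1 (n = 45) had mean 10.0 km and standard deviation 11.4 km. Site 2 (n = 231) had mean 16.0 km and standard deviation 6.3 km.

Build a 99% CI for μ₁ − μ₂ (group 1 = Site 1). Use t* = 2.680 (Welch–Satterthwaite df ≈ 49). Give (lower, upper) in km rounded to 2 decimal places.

Standard errors of each mean: 11.4/√45 = 1.6994 and 6.3/√231 = 0.4145.
SE(x̄₁ − x̄₂) = √(1.6994² + 0.4145²) = 1.7492 for independent samples with unequal variances.
With t* = 2.680, the margin is 2.680 × 1.7492 = 4.6879.
x̄₁ − x̄₂ = 10.0 − 16.0 = -6.0000; the interval is -6.0000 ± 4.6879 = (-10.69, -1.31).

(-10.69, -1.31)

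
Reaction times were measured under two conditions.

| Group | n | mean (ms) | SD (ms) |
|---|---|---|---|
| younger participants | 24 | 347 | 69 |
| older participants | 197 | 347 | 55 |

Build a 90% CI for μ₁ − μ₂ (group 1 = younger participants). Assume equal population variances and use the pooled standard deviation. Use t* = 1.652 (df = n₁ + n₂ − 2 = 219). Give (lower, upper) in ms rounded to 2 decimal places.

s_p = √[((n₁−1)s₁² + (n₂−1)s₂²)/(n₁+n₂−2)] = √[(23·69² + 196·55²)/219] = 56.6332.
SE = 56.6332·√(1/24 + 1/197) = 12.2441.
With t* = 1.652, margin = 1.652 × 12.2441 = 20.2273.
x̄₁ − x̄₂ = 347 − 347 = 0.0000; interval 0.0000 ± 20.2273 = (-20.23, 20.23).

(-20.23, 20.23)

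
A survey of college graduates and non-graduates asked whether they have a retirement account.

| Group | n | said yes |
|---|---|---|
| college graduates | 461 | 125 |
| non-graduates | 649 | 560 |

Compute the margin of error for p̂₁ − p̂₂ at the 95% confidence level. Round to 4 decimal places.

First, p̂₁ = 125/461 = 0.2711; p̂₂ = 560/649 = 0.8629.
The two standard errors are √(0.2711×0.7289/461) = 0.02070 and √(0.8629×0.1371/649) = 0.01350.
Because the samples are independent, SE_diff = √(0.02070² + 0.01350²) = 0.02471.
Using z* = 1.960 for 95%, ME = 1.960 × 0.02471 = 0.04843.

0.0484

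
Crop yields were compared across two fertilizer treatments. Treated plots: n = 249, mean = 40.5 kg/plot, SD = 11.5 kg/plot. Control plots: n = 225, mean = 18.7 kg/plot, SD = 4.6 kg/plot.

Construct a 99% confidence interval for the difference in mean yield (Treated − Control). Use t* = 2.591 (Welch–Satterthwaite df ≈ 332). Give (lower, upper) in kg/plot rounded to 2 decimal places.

Per-group SEs: s₁/√n₁ = 11.5/√249 = 0.7288, s₂/√n₂ = 4.6/√225 = 0.3067.
Unpooled SE of the difference: √(0.53114944 + 0.09406489) = 0.7907.
Margin of error = t* · SE = 2.591 × 0.7907 = 2.0487.
x̄₁ − x̄₂ = 40.5 − 18.7 = 21.8000.
CI: 21.8000 ± 2.0487 = (19.75, 23.85).

(19.75, 23.85)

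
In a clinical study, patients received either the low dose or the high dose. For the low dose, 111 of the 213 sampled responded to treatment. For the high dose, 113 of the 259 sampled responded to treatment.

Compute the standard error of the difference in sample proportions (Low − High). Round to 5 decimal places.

0.04606

First, p̂₁ = 111/213 = 0.5211; p̂₂ = 113/259 = 0.4363.
The two standard errors are √(0.5211×0.4789/213) = 0.03423 and √(0.4363×0.5637/259) = 0.03082.
Because the samples are independent, SE_diff = √(0.03423² + 0.03082²) = 0.04606.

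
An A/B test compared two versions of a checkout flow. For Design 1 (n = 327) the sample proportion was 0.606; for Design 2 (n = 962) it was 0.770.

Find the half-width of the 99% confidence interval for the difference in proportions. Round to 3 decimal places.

0.078

SE₁ = √(p̂₁(1−p̂₁)/n₁) = √(0.6060·0.3940/327) = 0.02702; SE₂ = √(0.7700·0.2300/962) = 0.01357.
Independent samples: SE of the difference = √(SE₁² + SE₂²) = √(0.0007300804 + 0.0001841449) = 0.03024.
z* for 99% confidence is 2.576, so the margin of error is 2.576 × 0.03024 = 0.07790.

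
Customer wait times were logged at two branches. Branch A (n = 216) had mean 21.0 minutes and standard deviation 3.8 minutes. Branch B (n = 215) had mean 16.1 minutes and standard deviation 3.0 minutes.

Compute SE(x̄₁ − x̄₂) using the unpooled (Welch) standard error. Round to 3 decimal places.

Standard errors of each mean: 3.8/√216 = 0.2586 and 3.0/√215 = 0.2046.
SE(x̄₁ − x̄₂) = √(0.2586² + 0.2046²) = 0.3298 for independent samples with unequal variances.

0.330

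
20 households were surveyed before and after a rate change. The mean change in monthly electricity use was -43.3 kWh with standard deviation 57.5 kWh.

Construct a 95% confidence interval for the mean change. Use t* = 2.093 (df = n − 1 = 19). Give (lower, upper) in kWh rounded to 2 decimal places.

(-70.21, -16.39)

This is a matched-pairs design, so SE = s_d/√n = 57.5/√20 = 12.8574.
Margin = 2.093 × 12.8574 = 26.9105; the interval is -43.3 ± 26.9105 = (-70.21, -16.39).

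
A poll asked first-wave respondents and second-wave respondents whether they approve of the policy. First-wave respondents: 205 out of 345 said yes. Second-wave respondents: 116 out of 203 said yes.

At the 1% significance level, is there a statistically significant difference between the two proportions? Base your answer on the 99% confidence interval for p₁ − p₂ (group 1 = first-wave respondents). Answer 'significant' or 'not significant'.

not significant

p̂₁ = 205/345 = 0.5942 and p̂₂ = 116/203 = 0.5714.
SE₁ = √(p̂₁(1−p̂₁)/n₁) = √(0.5942·0.4058/345) = 0.02644; SE₂ = √(0.5714·0.4286/203) = 0.03473.
Independent samples: SE of the difference = √(SE₁² + SE₂²) = √(0.0006990736 + 0.0012061729) = 0.04365.
z* for 99% confidence is 2.576, so the margin of error is 2.576 × 0.04365 = 0.11244.
Point estimate p̂₁ − p̂₂ = 0.5942 − 0.5714 = 0.0228.
0.0228 ± 0.11244 → (-0.08964, 0.13524).
The interval (-0.08964, 0.13524) contains 0, so the difference is not significant.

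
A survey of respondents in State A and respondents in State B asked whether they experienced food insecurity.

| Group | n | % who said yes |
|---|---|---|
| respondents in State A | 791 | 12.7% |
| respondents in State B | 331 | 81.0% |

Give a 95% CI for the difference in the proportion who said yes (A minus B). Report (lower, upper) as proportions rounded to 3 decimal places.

SE₁ = √(p̂₁(1−p̂₁)/n₁) = √(0.1270·0.8730/791) = 0.01184; SE₂ = √(0.8100·0.1900/331) = 0.02156.
Independent samples: SE of the difference = √(SE₁² + SE₂²) = √(0.0001401856 + 0.0004648336) = 0.02460.
z* for 95% confidence is 1.960, so the margin of error is 1.960 × 0.02460 = 0.04822.
Point estimate p̂₁ − p̂₂ = 0.1270 − 0.8100 = -0.6830.
-0.6830 ± 0.04822 → (-0.731, -0.635).

(-0.731, -0.635)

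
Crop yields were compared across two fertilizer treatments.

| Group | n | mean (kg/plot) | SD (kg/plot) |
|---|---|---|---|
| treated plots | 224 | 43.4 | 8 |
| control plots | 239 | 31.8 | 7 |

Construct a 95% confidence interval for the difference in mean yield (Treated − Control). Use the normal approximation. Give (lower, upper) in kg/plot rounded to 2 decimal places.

Per-group SEs: s₁/√n₁ = 8/√224 = 0.5345, s₂/√n₂ = 7/√239 = 0.4528.
Unpooled SE of the difference: √(0.28569025 + 0.20502784) = 0.7005.
Margin of error = z* · SE = 1.960 × 0.7005 = 1.3730.
x̄₁ − x̄₂ = 43.4 − 31.8 = 11.6000.
CI: 11.6000 ± 1.3730 = (10.23, 12.97).

(10.23, 12.97)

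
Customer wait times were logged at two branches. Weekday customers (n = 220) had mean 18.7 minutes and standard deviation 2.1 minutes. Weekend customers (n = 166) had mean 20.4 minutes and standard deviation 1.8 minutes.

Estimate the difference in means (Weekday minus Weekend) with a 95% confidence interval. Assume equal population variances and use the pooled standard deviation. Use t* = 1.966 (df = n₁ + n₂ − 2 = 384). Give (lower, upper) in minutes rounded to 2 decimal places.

(-2.10, -1.30)

s_p = √[((n₁−1)s₁² + (n₂−1)s₂²)/(n₁+n₂−2)] = √[(219·2.1² + 165·1.8²)/384] = 1.9767.
SE = 1.9767·√(1/220 + 1/166) = 0.2032.
With t* = 1.966, margin = 1.966 × 0.2032 = 0.3995.
x̄₁ − x̄₂ = 18.7 − 20.4 = -1.7000; interval -1.7000 ± 0.3995 = (-2.10, -1.30).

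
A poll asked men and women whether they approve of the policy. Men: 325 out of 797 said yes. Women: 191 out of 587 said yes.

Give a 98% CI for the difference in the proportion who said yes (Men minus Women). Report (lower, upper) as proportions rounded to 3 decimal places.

First, p̂₁ = 325/797 = 0.4078; p̂₂ = 191/587 = 0.3254.
The two standard errors are √(0.4078×0.5922/797) = 0.01741 and √(0.3254×0.6746/587) = 0.01934.
Because the samples are independent, SE_diff = √(0.01741² + 0.01934²) = 0.02602.
Using z* = 2.326 for 98%, ME = 2.326 × 0.02602 = 0.06052.
p̂₁ − p̂₂ = 0.0824; interval 0.0824 ± 0.06052 gives (0.022, 0.143).

(0.022, 0.143)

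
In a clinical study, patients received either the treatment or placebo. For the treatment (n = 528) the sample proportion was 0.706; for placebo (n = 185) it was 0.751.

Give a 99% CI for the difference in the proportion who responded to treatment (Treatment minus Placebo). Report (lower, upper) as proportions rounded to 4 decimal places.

Each SE is √(p̂(1−p̂)/n): √(0.7060·0.2940/528) = 0.01983 and √(0.7510·0.2490/185) = 0.03179.
SE(p̂₁ − p̂₂) = √(SE₁² + SE₂²) = √(0.0003932289 + 0.0010106041) = 0.03747, since the two samples are independent.
At 99% confidence z* = 2.576; margin = 2.576 × 0.03747 = 0.09652.
The difference is 0.7060 − 0.7510 = -0.0450, so the interval is -0.0450 ± 0.09652 = (-0.1415, 0.0515).

(-0.1415, 0.0515)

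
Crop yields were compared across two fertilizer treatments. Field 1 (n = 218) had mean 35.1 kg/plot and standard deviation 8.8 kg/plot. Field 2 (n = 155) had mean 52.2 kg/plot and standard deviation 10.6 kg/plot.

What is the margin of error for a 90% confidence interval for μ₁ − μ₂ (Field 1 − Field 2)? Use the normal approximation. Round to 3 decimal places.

1.710

Per-group SEs: s₁/√n₁ = 8.8/√218 = 0.5960, s₂/√n₂ = 10.6/√155 = 0.8514.
Unpooled SE of the difference: √(0.355216 + 0.72488196) = 1.0393.
Margin of error = z* · SE = 1.645 × 1.0393 = 1.7096.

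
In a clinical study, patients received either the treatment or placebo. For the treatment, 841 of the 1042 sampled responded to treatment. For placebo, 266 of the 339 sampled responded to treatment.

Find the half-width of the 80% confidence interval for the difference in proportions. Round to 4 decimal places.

0.0326

p̂₁ = 841/1042 = 0.8071 and p̂₂ = 266/339 = 0.7847.
SE₁ = √(p̂₁(1−p̂₁)/n₁) = √(0.8071·0.1929/1042) = 0.01222; SE₂ = √(0.7847·0.2153/339) = 0.02232.
Independent samples: SE of the difference = √(SE₁² + SE₂²) = √(0.0001493284 + 0.0004981824) = 0.02545.
z* for 80% confidence is 1.282, so the margin of error is 1.282 × 0.02545 = 0.03263.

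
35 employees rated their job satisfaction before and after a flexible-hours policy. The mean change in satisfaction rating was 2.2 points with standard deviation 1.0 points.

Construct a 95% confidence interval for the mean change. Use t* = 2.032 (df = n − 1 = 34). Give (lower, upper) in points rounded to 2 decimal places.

Paired design: SE = s_d/√n = 1.0/√35 = 0.1690.
t* = 2.032; margin of error = 2.032 × 0.1690 = 0.3434.
2.2 ± 0.3434 → (1.86, 2.54).

(1.86, 2.54)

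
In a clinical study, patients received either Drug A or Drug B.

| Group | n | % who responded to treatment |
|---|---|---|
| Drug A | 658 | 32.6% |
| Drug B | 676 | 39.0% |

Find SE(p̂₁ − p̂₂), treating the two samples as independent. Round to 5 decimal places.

0.02619

The two standard errors are √(0.3260×0.6740/658) = 0.01827 and √(0.3900×0.6100/676) = 0.01876.
Because the samples are independent, SE_diff = √(0.01827² + 0.01876²) = 0.02619.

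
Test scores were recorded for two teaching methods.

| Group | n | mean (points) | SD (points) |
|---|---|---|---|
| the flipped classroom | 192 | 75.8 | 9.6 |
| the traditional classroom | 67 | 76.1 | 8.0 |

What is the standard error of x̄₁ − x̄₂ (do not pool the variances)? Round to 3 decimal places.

Per-group SEs: s₁/√n₁ = 9.6/√192 = 0.6928, s₂/√n₂ = 8.0/√67 = 0.9774.
Unpooled SE of the difference: √(0.47997184 + 0.95531076) = 1.1980.

1.198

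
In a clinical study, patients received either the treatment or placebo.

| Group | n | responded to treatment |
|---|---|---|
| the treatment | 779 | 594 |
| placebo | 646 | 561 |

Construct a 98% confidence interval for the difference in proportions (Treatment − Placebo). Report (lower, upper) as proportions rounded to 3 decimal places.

(-0.153, -0.059)

p̂₁ = 594/779 = 0.7625 and p̂₂ = 561/646 = 0.8684.
SE₁ = √(p̂₁(1−p̂₁)/n₁) = √(0.7625·0.2375/779) = 0.01525; SE₂ = √(0.8684·0.1316/646) = 0.01330.
Independent samples: SE of the difference = √(SE₁² + SE₂²) = √(0.0002325625 + 0.00017689) = 0.02023.
z* for 98% confidence is 2.326, so the margin of error is 2.326 × 0.02023 = 0.04705.
Point estimate p̂₁ − p̂₂ = 0.7625 − 0.8684 = -0.1059.
-0.1059 ± 0.04705 → (-0.153, -0.059).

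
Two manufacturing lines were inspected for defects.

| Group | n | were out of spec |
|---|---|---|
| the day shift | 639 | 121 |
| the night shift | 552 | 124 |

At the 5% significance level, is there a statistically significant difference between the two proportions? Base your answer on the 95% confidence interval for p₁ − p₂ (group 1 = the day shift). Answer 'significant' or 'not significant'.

not significant

Sample proportions: 121/639 = 0.1894, 124/552 = 0.2246.
Each SE is √(p̂(1−p̂)/n): √(0.1894·0.8106/639) = 0.01550 and √(0.2246·0.7754/552) = 0.01776.
SE(p̂₁ − p̂₂) = √(SE₁² + SE₂²) = √(0.00024025 + 0.0003154176) = 0.02357, since the two samples are independent.
At 95% confidence z* = 1.960; margin = 1.960 × 0.02357 = 0.04620.
The difference is 0.1894 − 0.2246 = -0.0352, so the interval is -0.0352 ± 0.04620 = (-0.08140, 0.01100).
The interval (-0.08140, 0.01100) contains 0, so the difference is not significant.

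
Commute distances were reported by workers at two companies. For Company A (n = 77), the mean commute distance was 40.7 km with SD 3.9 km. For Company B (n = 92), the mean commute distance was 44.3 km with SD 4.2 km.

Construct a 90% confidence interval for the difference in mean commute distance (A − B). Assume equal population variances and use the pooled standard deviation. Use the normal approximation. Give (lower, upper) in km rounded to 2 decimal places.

(-4.63, -2.57)

s_p = √[((n₁−1)s₁² + (n₂−1)s₂²)/(n₁+n₂−2)] = √[(76·3.9² + 91·4.2²)/167] = 4.0662.
SE = 4.0662·√(1/77 + 1/92) = 0.6280.
With z* = 1.645, margin = 1.645 × 0.6280 = 1.0331.
x̄₁ − x̄₂ = 40.7 − 44.3 = -3.6000; interval -3.6000 ± 1.0331 = (-4.63, -2.57).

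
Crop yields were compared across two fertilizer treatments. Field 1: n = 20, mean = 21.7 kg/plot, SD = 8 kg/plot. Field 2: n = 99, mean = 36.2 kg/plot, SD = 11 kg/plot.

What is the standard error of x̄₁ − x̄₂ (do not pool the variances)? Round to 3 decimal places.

2.103

Per-group SEs: s₁/√n₁ = 8/√20 = 1.7889, s₂/√n₂ = 11/√99 = 1.1055.
Unpooled SE of the difference: √(3.20016321 + 1.22213025) = 2.1029.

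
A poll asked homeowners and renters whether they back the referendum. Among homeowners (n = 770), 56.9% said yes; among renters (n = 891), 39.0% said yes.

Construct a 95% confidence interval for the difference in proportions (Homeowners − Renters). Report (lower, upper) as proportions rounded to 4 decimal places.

(0.1316, 0.2264)

The two standard errors are √(0.5690×0.4310/770) = 0.01785 and √(0.3900×0.6100/891) = 0.01634.
Because the samples are independent, SE_diff = √(0.01785² + 0.01634²) = 0.02420.
Using z* = 1.960 for 95%, ME = 1.960 × 0.02420 = 0.04743.
p̂₁ − p̂₂ = 0.1790; interval 0.1790 ± 0.04743 gives (0.1316, 0.2264).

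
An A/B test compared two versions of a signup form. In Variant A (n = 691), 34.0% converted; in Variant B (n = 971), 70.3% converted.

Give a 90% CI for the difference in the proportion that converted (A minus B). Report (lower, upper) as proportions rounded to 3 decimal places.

(-0.401, -0.325)

SE₁ = √(p̂₁(1−p̂₁)/n₁) = √(0.3400·0.6600/691) = 0.01802; SE₂ = √(0.7030·0.2970/971) = 0.01466.
Independent samples: SE of the difference = √(SE₁² + SE₂²) = √(0.0003247204 + 0.0002149156) = 0.02323.
z* for 90% confidence is 1.645, so the margin of error is 1.645 × 0.02323 = 0.03821.
Point estimate p̂₁ − p̂₂ = 0.3400 − 0.7030 = -0.3630.
-0.3630 ± 0.03821 → (-0.401, -0.325).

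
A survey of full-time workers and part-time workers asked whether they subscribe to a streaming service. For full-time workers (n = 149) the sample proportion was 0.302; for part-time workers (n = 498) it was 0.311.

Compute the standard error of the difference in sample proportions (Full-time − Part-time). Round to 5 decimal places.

0.04295

SE₁ = √(p̂₁(1−p̂₁)/n₁) = √(0.3020·0.6980/149) = 0.03761; SE₂ = √(0.3110·0.6890/498) = 0.02074.
Independent samples: SE of the difference = √(SE₁² + SE₂²) = √(0.0014145121 + 0.0004301476) = 0.04295.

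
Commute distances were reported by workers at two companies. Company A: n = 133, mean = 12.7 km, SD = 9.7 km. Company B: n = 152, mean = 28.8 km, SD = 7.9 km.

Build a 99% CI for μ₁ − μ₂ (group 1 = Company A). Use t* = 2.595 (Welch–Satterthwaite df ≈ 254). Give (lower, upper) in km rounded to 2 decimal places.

Standard errors of each mean: 9.7/√133 = 0.8411 and 7.9/√152 = 0.6408.
SE(x̄₁ − x̄₂) = √(0.8411² + 0.6408²) = 1.0574 for independent samples with unequal variances.
With t* = 2.595, the margin is 2.595 × 1.0574 = 2.7440.
x̄₁ − x̄₂ = 12.7 − 28.8 = -16.1000; the interval is -16.1000 ± 2.7440 = (-18.84, -13.36).

(-18.84, -13.36)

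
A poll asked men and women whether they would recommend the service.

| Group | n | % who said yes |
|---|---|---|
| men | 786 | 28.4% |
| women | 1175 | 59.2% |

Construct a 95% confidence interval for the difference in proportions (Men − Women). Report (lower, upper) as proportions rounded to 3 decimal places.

(-0.350, -0.266)

SE₁ = √(p̂₁(1−p̂₁)/n₁) = √(0.2840·0.7160/786) = 0.01608; SE₂ = √(0.5920·0.4080/1175) = 0.01434.
Independent samples: SE of the difference = √(SE₁² + SE₂²) = √(0.0002585664 + 0.0002056356) = 0.02155.
z* for 95% confidence is 1.960, so the margin of error is 1.960 × 0.02155 = 0.04224.
Point estimate p̂₁ − p̂₂ = 0.2840 − 0.5920 = -0.3080.
-0.3080 ± 0.04224 → (-0.350, -0.266).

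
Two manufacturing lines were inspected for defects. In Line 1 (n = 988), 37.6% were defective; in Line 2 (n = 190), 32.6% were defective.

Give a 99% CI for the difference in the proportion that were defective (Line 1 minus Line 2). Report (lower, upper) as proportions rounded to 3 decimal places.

Each SE is √(p̂(1−p̂)/n): √(0.3760·0.6240/988) = 0.01541 and √(0.3260·0.6740/190) = 0.03401.
SE(p̂₁ − p̂₂) = √(SE₁² + SE₂²) = √(0.0002374681 + 0.0011566801) = 0.03734, since the two samples are independent.
At 99% confidence z* = 2.576; margin = 2.576 × 0.03734 = 0.09619.
The difference is 0.3760 − 0.3260 = 0.0500, so the interval is 0.0500 ± 0.09619 = (-0.046, 0.146).

(-0.046, 0.146)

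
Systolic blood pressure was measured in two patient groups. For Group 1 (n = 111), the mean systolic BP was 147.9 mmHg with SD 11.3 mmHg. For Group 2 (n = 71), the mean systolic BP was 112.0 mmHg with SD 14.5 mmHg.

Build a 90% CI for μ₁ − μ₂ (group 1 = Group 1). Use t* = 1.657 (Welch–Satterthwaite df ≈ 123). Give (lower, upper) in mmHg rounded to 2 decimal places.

(32.54, 39.26)

Standard errors of each mean: 11.3/√111 = 1.0725 and 14.5/√71 = 1.7208.
SE(x̄₁ − x̄₂) = √(1.0725² + 1.7208²) = 2.0277 for independent samples with unequal variances.
With t* = 1.657, the margin is 1.657 × 2.0277 = 3.3599.
x̄₁ − x̄₂ = 147.9 − 112.0 = 35.9000; the interval is 35.9000 ± 3.3599 = (32.54, 39.26).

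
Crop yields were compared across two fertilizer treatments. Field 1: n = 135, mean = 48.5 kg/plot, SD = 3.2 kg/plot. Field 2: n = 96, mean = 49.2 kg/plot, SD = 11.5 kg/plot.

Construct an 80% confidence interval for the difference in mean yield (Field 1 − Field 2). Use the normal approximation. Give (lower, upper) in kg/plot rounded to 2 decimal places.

SE₁ = s₁/√n₁ = 3.2/√135 = 0.2754; SE₂ = 11.5/√96 = 1.1737.
Independent samples, unequal variances: SE_diff = √(SE₁² + SE₂²) = √(0.07584516 + 1.37757169) = 1.2056.
z* = 1.282, so margin of error = 1.282 × 1.2056 = 1.5456.
Difference in means = 48.5 − 49.2 = -0.7000.
-0.7000 ± 1.5456 → (-2.25, 0.85).

(-2.25, 0.85)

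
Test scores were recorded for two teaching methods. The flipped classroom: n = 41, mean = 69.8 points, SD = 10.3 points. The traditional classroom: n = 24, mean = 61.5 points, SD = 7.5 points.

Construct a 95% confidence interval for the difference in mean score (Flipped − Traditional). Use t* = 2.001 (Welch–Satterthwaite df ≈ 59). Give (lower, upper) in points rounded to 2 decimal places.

Per-group SEs: s₁/√n₁ = 10.3/√41 = 1.6086, s₂/√n₂ = 7.5/√24 = 1.5309.
Unpooled SE of the difference: √(2.58759396 + 2.34365481) = 2.2206.
Margin of error = t* · SE = 2.001 × 2.2206 = 4.4434.
x̄₁ − x̄₂ = 69.8 − 61.5 = 8.3000.
CI: 8.3000 ± 4.4434 = (3.86, 12.74).

(3.86, 12.74)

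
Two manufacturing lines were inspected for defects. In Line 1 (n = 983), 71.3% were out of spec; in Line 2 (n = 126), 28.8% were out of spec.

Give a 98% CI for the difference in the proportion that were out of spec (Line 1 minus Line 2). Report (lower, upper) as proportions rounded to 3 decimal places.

(0.325, 0.525)

SE₁ = √(p̂₁(1−p̂₁)/n₁) = √(0.7130·0.2870/983) = 0.01443; SE₂ = √(0.2880·0.7120/126) = 0.04034.
Independent samples: SE of the difference = √(SE₁² + SE₂²) = √(0.0002082249 + 0.0016273156) = 0.04284.
z* for 98% confidence is 2.326, so the margin of error is 2.326 × 0.04284 = 0.09965.
Point estimate p̂₁ − p̂₂ = 0.7130 − 0.2880 = 0.4250.
0.4250 ± 0.09965 → (0.325, 0.525).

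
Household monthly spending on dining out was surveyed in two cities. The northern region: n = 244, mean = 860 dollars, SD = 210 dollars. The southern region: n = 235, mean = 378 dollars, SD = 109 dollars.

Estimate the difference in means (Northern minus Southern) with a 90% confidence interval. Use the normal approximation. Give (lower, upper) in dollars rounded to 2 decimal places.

Per-group SEs: s₁/√n₁ = 210/√244 = 13.4439, s₂/√n₂ = 109/√235 = 7.1104.
Unpooled SE of the difference: √(180.73844721 + 50.55778816) = 15.2084.
Margin of error = z* · SE = 1.645 × 15.2084 = 25.0178.
x̄₁ − x̄₂ = 860 − 378 = 482.0000.
CI: 482.0000 ± 25.0178 = (456.98, 507.02).

(456.98, 507.02)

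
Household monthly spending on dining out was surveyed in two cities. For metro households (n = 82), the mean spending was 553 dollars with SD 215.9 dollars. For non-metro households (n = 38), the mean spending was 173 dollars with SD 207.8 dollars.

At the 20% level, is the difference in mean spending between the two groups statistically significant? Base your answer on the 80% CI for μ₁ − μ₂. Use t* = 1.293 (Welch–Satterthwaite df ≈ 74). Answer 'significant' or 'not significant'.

significant

SE₁ = s₁/√n₁ = 215.9/√82 = 23.8422; SE₂ = 207.8/√38 = 33.7096.
Independent samples, unequal variances: SE_diff = √(SE₁² + SE₂²) = √(568.45050084 + 1136.33713216) = 41.2891.
t* = 1.293, so margin of error = 1.293 × 41.2891 = 53.3868.
Difference in means = 553 − 173 = 380.0000.
380.0000 ± 53.3868 → (326.6132, 433.3868).
The interval (326.6132, 433.3868) does not contain 0, so the difference is significant.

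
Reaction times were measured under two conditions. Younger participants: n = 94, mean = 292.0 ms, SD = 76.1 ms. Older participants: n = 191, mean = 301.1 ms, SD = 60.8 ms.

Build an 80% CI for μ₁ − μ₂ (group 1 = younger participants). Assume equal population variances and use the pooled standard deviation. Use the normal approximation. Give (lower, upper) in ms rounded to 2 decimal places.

s_p = √[((n₁−1)s₁² + (n₂−1)s₂²)/(n₁+n₂−2)] = √[(93·76.1² + 190·60.8²)/283] = 66.2190.
SE = 66.2190·√(1/94 + 1/191) = 8.3430.
With z* = 1.282, margin = 1.282 × 8.3430 = 10.6957.
x̄₁ − x̄₂ = 292.0 − 301.1 = -9.1000; interval -9.1000 ± 10.6957 = (-19.80, 1.60).

(-19.80, 1.60)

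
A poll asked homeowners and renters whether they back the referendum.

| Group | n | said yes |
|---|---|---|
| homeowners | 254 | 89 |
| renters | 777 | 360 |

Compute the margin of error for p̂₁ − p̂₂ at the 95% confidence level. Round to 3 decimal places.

First, p̂₁ = 89/254 = 0.3504; p̂₂ = 360/777 = 0.4633.
The two standard errors are √(0.3504×0.6496/254) = 0.02994 and √(0.4633×0.5367/777) = 0.01789.
Because the samples are independent, SE_diff = √(0.02994² + 0.01789²) = 0.03488.
Using z* = 1.960 for 95%, ME = 1.960 × 0.03488 = 0.06836.

0.068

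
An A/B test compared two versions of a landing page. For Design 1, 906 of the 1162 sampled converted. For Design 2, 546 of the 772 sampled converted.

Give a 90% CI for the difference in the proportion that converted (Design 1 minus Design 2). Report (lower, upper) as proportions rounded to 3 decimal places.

p̂₁ = 906/1162 = 0.7797 and p̂₂ = 546/772 = 0.7073.
SE₁ = √(p̂₁(1−p̂₁)/n₁) = √(0.7797·0.2203/1162) = 0.01216; SE₂ = √(0.7073·0.2927/772) = 0.01638.
Independent samples: SE of the difference = √(SE₁² + SE₂²) = √(0.0001478656 + 0.0002683044) = 0.02040.
z* for 90% confidence is 1.645, so the margin of error is 1.645 × 0.02040 = 0.03356.
Point estimate p̂₁ − p̂₂ = 0.7797 − 0.7073 = 0.0724.
0.0724 ± 0.03356 → (0.039, 0.106).

(0.039, 0.106)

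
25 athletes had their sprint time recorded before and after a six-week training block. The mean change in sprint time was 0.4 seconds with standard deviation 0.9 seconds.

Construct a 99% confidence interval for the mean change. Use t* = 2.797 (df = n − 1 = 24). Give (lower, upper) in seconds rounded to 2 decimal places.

(-0.10, 0.90)

This is a matched-pairs design, so SE = s_d/√n = 0.9/√25 = 0.1800.
Margin = 2.797 × 0.1800 = 0.5035; the interval is 0.4 ± 0.5035 = (-0.10, 0.90).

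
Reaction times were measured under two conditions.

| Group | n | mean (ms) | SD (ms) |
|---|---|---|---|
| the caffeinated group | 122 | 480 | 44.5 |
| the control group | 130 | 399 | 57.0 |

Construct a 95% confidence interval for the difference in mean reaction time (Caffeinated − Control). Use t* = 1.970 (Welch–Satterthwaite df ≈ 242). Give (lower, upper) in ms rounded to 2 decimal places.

Per-group SEs: s₁/√n₁ = 44.5/√122 = 4.0288, s₂/√n₂ = 57.0/√130 = 4.9992.
Unpooled SE of the difference: √(16.23122944 + 24.99200064) = 6.4205.
Margin of error = t* · SE = 1.970 × 6.4205 = 12.6484.
x̄₁ − x̄₂ = 480 − 399 = 81.0000.
CI: 81.0000 ± 12.6484 = (68.35, 93.65).

(68.35, 93.65)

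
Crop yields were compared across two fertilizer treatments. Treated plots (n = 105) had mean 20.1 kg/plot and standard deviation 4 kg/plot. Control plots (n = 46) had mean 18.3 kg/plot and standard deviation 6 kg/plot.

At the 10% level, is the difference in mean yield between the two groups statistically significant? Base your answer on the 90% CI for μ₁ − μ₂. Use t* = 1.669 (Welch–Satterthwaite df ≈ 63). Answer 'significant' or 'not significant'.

SE₁ = s₁/√n₁ = 4/√105 = 0.3904; SE₂ = 6/√46 = 0.8847.
Independent samples, unequal variances: SE_diff = √(SE₁² + SE₂²) = √(0.15241216 + 0.78269409) = 0.9670.
t* = 1.669, so margin of error = 1.669 × 0.9670 = 1.6139.
Difference in means = 20.1 − 18.3 = 1.8000.
1.8000 ± 1.6139 → (0.1861, 3.4139).
The interval (0.1861, 3.4139) does not contain 0, so the difference is significant.

significant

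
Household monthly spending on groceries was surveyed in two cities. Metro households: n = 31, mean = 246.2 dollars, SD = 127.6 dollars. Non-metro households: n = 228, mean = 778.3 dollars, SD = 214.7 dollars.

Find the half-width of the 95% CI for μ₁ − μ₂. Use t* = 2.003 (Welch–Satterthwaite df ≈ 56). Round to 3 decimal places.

Per-group SEs: s₁/√n₁ = 127.6/√31 = 22.9176, s₂/√n₂ = 214.7/√228 = 14.2189.
Unpooled SE of the difference: √(525.21638976 + 202.17711721) = 26.9702.
Margin of error = t* · SE = 2.003 × 26.9702 = 54.0213.

54.021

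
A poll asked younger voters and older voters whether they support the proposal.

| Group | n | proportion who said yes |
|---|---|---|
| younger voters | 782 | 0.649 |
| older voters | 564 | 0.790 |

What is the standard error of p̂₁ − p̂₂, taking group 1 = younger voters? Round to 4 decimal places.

0.0242

The two standard errors are √(0.6490×0.3510/782) = 0.01707 and √(0.7900×0.2100/564) = 0.01715.
Because the samples are independent, SE_diff = √(0.01707² + 0.01715²) = 0.02420.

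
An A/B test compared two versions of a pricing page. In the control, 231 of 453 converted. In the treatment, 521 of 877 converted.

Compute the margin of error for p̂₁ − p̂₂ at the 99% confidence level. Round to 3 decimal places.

p̂₁ = 231/453 = 0.5099 and p̂₂ = 521/877 = 0.5941.
SE₁ = √(p̂₁(1−p̂₁)/n₁) = √(0.5099·0.4901/453) = 0.02349; SE₂ = √(0.5941·0.4059/877) = 0.01658.
Independent samples: SE of the difference = √(SE₁² + SE₂²) = √(0.0005517801 + 0.0002748964) = 0.02875.
z* for 99% confidence is 2.576, so the margin of error is 2.576 × 0.02875 = 0.07406.

0.074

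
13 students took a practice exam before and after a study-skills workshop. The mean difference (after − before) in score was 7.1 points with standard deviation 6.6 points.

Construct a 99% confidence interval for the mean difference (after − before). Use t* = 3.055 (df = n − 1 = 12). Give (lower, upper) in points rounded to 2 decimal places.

Paired design: SE = s_d/√n = 6.6/√13 = 1.8305.
t* = 3.055; margin of error = 3.055 × 1.8305 = 5.5922.
7.1 ± 5.5922 → (1.51, 12.69).

(1.51, 12.69)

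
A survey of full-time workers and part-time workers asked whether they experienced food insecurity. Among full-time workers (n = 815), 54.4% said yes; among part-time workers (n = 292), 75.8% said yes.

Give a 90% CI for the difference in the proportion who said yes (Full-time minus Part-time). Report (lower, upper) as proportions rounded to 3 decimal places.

The two standard errors are √(0.5440×0.4560/815) = 0.01745 and √(0.7580×0.2420/292) = 0.02506.
Because the samples are independent, SE_diff = √(0.01745² + 0.02506²) = 0.03054.
Using z* = 1.645 for 90%, ME = 1.645 × 0.03054 = 0.05024.
p̂₁ − p̂₂ = -0.2140; interval -0.2140 ± 0.05024 gives (-0.264, -0.164).

(-0.264, -0.164)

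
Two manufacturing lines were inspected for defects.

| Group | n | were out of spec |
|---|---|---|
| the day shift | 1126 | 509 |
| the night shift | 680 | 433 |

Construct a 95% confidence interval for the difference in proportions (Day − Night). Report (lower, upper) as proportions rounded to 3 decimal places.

(-0.231, -0.138)

p̂₁ = 509/1126 = 0.4520 and p̂₂ = 433/680 = 0.6368.
SE₁ = √(p̂₁(1−p̂₁)/n₁) = √(0.4520·0.5480/1126) = 0.01483; SE₂ = √(0.6368·0.3632/680) = 0.01844.
Independent samples: SE of the difference = √(SE₁² + SE₂²) = √(0.0002199289 + 0.0003400336) = 0.02366.
z* for 95% confidence is 1.960, so the margin of error is 1.960 × 0.02366 = 0.04637.
Point estimate p̂₁ − p̂₂ = 0.4520 − 0.6368 = -0.1848.
-0.1848 ± 0.04637 → (-0.231, -0.138).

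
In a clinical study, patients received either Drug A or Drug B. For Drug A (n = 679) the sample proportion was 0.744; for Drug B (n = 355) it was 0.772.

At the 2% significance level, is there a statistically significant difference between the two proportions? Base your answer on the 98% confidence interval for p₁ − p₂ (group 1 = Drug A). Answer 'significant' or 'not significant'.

not significant

SE₁ = √(p̂₁(1−p̂₁)/n₁) = √(0.7440·0.2560/679) = 0.01675; SE₂ = √(0.7720·0.2280/355) = 0.02227.
Independent samples: SE of the difference = √(SE₁² + SE₂²) = √(0.0002805625 + 0.0004959529) = 0.02787.
z* for 98% confidence is 2.326, so the margin of error is 2.326 × 0.02787 = 0.06483.
Point estimate p̂₁ − p̂₂ = 0.7440 − 0.7720 = -0.0280.
-0.0280 ± 0.06483 → (-0.09283, 0.03683).
The interval (-0.09283, 0.03683) contains 0, so the difference is not significant.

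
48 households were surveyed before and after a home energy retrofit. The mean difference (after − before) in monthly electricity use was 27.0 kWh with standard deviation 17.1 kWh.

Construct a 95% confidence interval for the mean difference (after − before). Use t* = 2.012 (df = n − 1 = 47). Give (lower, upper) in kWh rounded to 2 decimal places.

This is a matched-pairs design, so SE = s_d/√n = 17.1/√48 = 2.4682.
Margin = 2.012 × 2.4682 = 4.9660; the interval is 27.0 ± 4.9660 = (22.03, 31.97).

(22.03, 31.97)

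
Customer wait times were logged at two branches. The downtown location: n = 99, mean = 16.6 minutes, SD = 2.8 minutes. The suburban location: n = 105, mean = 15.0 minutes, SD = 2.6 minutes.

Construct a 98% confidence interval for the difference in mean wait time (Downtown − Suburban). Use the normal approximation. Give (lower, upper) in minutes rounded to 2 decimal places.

(0.72, 2.48)

Standard errors of each mean: 2.8/√99 = 0.2814 and 2.6/√105 = 0.2537.
SE(x̄₁ − x̄₂) = √(0.2814² + 0.2537²) = 0.3789 for independent samples with unequal variances.
With z* = 2.326, the margin is 2.326 × 0.3789 = 0.8813.
x̄₁ − x̄₂ = 16.6 − 15.0 = 1.6000; the interval is 1.6000 ± 0.8813 = (0.72, 2.48).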